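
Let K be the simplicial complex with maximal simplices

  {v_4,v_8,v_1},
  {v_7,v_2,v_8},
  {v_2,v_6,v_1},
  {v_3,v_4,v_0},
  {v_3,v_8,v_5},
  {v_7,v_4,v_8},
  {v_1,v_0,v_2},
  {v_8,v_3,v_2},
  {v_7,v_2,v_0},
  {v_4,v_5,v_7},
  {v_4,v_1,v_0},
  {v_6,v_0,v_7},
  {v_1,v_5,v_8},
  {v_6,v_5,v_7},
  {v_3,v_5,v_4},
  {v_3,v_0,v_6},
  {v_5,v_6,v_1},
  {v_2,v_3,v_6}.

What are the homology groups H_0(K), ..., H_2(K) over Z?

H_0 = Z,  H_1 = Z ⊕ Z/2,  H_2 = 0.

Take the total order v_0 < v_1 < v_2 < v_3 < v_4 < v_5 < v_6 < v_7 < v_8 on the vertex set. Then K (dimension 2) consists of the simplices:

  0-simplices (9): [v_0], [v_1], [v_2], [v_3], [v_4], [v_5], [v_6], [v_7], [v_8]
  1-simplices (27): (27 of them)
  2-simplices (18): (18 of them)

so the chain groups are C_0 ≅ Z^9, C_1 ≅ Z^27, C_2 ≅ Z^18.

The boundary map ∂_1: C_1 → C_0 sends each edge [p,q] (with p < q) to q − p. For instance
  ∂[v_0,v_2] = [v_2] − [v_0].
This gives a 9×27 integer matrix of rank 8; reducing to Smith normal form yields diagonal entries (1,1,1,1,1,1,1,1).

Boundary ∂_2: C_2 → C_1 maps a triangle to the signed sum of its edges. For instance
  ∂[v_0,v_1,v_2] = [v_1,v_2] − [v_0,v_2] + [v_0,v_1],
  ∂[v_1,v_2,v_6] = [v_2,v_6] − [v_1,v_6] + [v_1,v_2].
The resulting 27×18 matrix has rank 18, and its Smith normal form has invariant factors (1,1,1,1,1,1,1,1,1,1,1,1,1,1,1,1,1,2).

Computing H_k = (kernel of ∂_k) / (image of ∂_{k+1}):

  H_0: rank C_0 − rank ∂_1 = 9 − 8 = 1, and the invariant factors of ∂_1 are all 1, so H_0 ≅ Z.
  H_1: rank ker ∂_1 − rank ∂_2 = (27 − 8) − 18 = 1, and ∂_2 has invariant factor 2 > 1, so H_1 ≅ Z ⊕ Z/2.
  H_2: rank ker ∂_2 − rank ∂_3 = (18 − 18) − 0 = 0, and there is no ∂_3, so H_2 ≅ 0.

(K is a triangulation of the Klein bottle.)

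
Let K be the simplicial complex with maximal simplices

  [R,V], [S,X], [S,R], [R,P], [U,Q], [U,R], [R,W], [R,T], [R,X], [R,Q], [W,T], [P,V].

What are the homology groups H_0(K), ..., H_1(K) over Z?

Order the vertices as P < Q < R < S < T < U < V < W < X. Listing each simplex with vertices in this order, K has dimension 1 with simplices:

  0-simplices (9): P, Q, R, S, T, U, V, W, X
  1-simplices (12): PR, PV, QR, QU, RS, RT, RU, RV, RW, RX, SX, TW

giving chain groups C_0 ≅ Z^9, C_1 ≅ Z^12.

The boundary map ∂_1: C_1 → C_0 sends each edge [p,q] (with p < q) to q − p.
The resulting 9×12 matrix has rank 8, and its Smith normal form has invariant factors (1,1,1,1,1,1,1,1).

From H_k ≅ ker(∂_k) / im(∂_{k+1}) we obtain:

  H_0: rank C_0 − rank ∂_1 = 9 − 8 = 1, and the invariant factors of ∂_1 are all 1, so H_0 ≅ Z.
  H_1: rank ker ∂_1 − rank ∂_2 = (12 − 8) − 0 = 4, and there is no ∂_2, so H_1 ≅ Z^4.

As a check, the Euler characteristic is 9 − 12 = -3, which agrees with 1 − 4 = -3.

H_0 = Z,  H_1 = Z^4.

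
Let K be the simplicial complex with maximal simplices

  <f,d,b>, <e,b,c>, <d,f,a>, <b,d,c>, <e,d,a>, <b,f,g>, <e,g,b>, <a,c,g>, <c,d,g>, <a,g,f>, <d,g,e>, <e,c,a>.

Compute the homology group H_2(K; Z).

K has 7 vertices, 18 edges, 12 triangles.
rank ∂_2 = 12, rank ∂_3 = 0 ⇒ b_2 = 12 − 12 − 0 = 0. So H_2 = 0.

H_2 = 0.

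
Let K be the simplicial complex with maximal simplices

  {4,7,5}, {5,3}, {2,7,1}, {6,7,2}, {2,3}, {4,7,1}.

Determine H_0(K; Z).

H_0 = Z.

Fix the vertex order 1 < 2 < 3 < 4 < 5 < 6 < 7 and write every simplex with vertices in increasing order. Then dim K = 2 and the simplices of K are:

  0-simplices (7): [1], [2], [3], [4], [5], [6], [7]
  1-simplices (11): [1,2], [1,4], [1,7], [2,3], [2,6], [2,7], [3,5], [4,5], [4,7], [5,7], [6,7]
  2-simplices (4): [1,2,7], [1,4,7], [2,6,7], [4,5,7]

Hence C_0 ≅ Z^7, C_1 ≅ Z^11, C_2 ≅ Z^4.

Boundary ∂_1: C_1 → C_0 sends each edge [p,q] (with p < q) to q − p. For instance
  ∂[4,7] = [7] − [4].
This gives a 7×11 integer matrix of rank 6; reducing to Smith normal form yields diagonal entries (1,1,1,1,1,1).

Boundary ∂_2: C_2 → C_1 acts by ∂[p,q,r] = [q,r] − [p,r] + [p,q]. For instance
  ∂[1,2,7] = [2,7] − [1,7] + [1,2],
  ∂[4,5,7] = [5,7] − [4,7] + [4,5].
The 11×4 boundary matrix has rank 4 and Smith normal form diag(1,1,1,1).

Reading off H_k = ker ∂_k / im ∂_{k+1}:

  H_0: rank C_0 − rank ∂_1 = 7 − 6 = 1, and the invariant factors of ∂_1 are all 1, so H_0 = Z.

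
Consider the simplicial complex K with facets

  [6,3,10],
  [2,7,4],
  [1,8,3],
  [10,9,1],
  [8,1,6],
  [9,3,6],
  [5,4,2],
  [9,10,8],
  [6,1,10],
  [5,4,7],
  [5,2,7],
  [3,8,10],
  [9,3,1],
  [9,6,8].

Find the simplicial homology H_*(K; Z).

H_0 = Z^2,  H_1 = Z/2,  H_2 = Z.

K has 10 vertices, 21 edges, 14 triangles.
rank ∂_0 = 0, rank ∂_1 = 8 ⇒ b_0 = 10 − 0 − 8 = 2; all invariant factors of ∂_1 are 1 so no torsion. So H_0 = Z^2.
rank ∂_1 = 8, rank ∂_2 = 13 ⇒ b_1 = 21 − 8 − 13 = 0; ∂_2 has invariant factor(s) [2] giving torsion. So H_1 = Z/2.
rank ∂_2 = 13, rank ∂_3 = 0 ⇒ b_2 = 14 − 13 − 0 = 1. So H_2 = Z.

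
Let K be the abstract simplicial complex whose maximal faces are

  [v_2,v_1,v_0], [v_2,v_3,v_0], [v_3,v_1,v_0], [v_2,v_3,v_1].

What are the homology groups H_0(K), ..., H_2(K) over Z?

Order the vertices as v_0 < v_1 < v_2 < v_3. Listing each simplex with vertices in this order, K has dimension 2 with simplices:

  0-simplices (4): [v_0], [v_1], [v_2], [v_3]
  1-simplices (6): [v_0,v_1], [v_0,v_2], [v_0,v_3], [v_1,v_2], [v_1,v_3], [v_2,v_3]
  2-simplices (4): [v_0,v_1,v_2], [v_0,v_1,v_3], [v_0,v_2,v_3], [v_1,v_2,v_3]

so the chain groups are C_0 ≅ Z^4, C_1 ≅ Z^6, C_2 ≅ Z^4.

Boundary ∂_1: C_1 → C_0 is given by ∂[p,q] = [q] − [p].
As a 4×6 matrix over Z this has rank 3, with invariant factors (1,1,1).

The boundary map ∂_2: C_2 → C_1 acts by ∂[p,q,r] = [q,r] − [p,r] + [p,q]. For instance
  ∂[v_0,v_1,v_2] = [v_1,v_2] − [v_0,v_2] + [v_0,v_1],
  ∂[v_0,v_2,v_3] = [v_2,v_3] − [v_0,v_3] + [v_0,v_2].
The 6×4 boundary matrix has rank 3 and Smith normal form diag(1,1,1).

Computing H_k = (kernel of ∂_k) / (image of ∂_{k+1}):

  H_0: rank C_0 − rank ∂_1 = 4 − 3 = 1, and the invariant factors of ∂_1 are all 1, so H_0 ≅ Z.
  H_1: rank ker ∂_1 − rank ∂_2 = (6 − 3) − 3 = 0, and the invariant factors of ∂_2 are all 1, so H_1 ≅ 0.
  H_2: rank ker ∂_2 − rank ∂_3 = (4 − 3) − 0 = 1, and there is no ∂_3, so H_2 ≅ Z.

As a check, the Euler characteristic is 4 − 6 + 4 = 2, which agrees with 1 − 0 + 1 = 2.

H_0 ≅ Z,  H_1 = 0,  H_2 ≅ Z.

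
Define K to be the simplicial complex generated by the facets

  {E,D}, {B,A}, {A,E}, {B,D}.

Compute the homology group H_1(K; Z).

Fix the vertex order A < B < D < E and write every simplex with vertices in increasing order. Then dim K = 1 and the simplices of K are:

  0-simplices (4): A, B, D, E
  1-simplices (4): AB, AE, BD, DE

Hence C_0 ≅ Z^4, C_1 ≅ Z^4.

Boundary ∂_1: C_1 → C_0 is given by ∂[p,q] = [q] − [p].
The resulting 4×4 matrix has rank 3, and its Smith normal form has invariant factors (1,1,1).

From H_k ≅ ker(∂_k) / im(∂_{k+1}) we obtain:

  H_1: rank ker ∂_1 − rank ∂_2 = (4 − 3) − 0 = 1, and there is no ∂_2, so H_1 ≅ Z.

H_1 = Z.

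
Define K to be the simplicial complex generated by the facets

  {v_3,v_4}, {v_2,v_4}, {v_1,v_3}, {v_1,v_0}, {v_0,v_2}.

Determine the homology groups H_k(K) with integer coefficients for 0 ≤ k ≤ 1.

H_0 ≅ Z,  H_1 ≅ Z.

Order the vertices as v_0 < v_1 < v_2 < v_3 < v_4. Listing each simplex with vertices in this order, K has dimension 1 with simplices:

  0-simplices (5): [v_0], [v_1], [v_2], [v_3], [v_4]
  1-simplices (5): [v_0,v_1], [v_0,v_2], [v_1,v_3], [v_2,v_4], [v_3,v_4]

giving chain groups C_0 ≅ Z^5, C_1 ≅ Z^5.

Boundary ∂_1: C_1 → C_0 maps an edge to its endpoints' difference, ∂[p,q] = q − p. For instance
  ∂[v_1,v_3] = [v_3] − [v_1].
The resulting 5×5 matrix has rank 4, and its Smith normal form has invariant factors (1,1,1,1).

Reading off H_k = ker ∂_k / im ∂_{k+1}:

  H_0: rank C_0 − rank ∂_1 = 5 − 4 = 1, and the invariant factors of ∂_1 are all 1, so H_0 ≅ Z.
  H_1: rank ker ∂_1 − rank ∂_2 = (5 − 4) − 0 = 1, and there is no ∂_2, so H_1 ≅ Z.

As a check, the Euler characteristic is 5 − 5 = 0, which agrees with 1 − 1 = 0.
(K is a triangulation of the circle S^1.)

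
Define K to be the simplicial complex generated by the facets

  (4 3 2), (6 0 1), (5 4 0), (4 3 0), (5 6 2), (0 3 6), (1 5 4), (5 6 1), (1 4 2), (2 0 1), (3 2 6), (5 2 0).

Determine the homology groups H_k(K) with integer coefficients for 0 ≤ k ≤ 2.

H_0 ≅ Z,  H_1 ≅ Z/2Z,  H_2 = 0.

Take the total order 0 < 1 < 2 < 3 < 4 < 5 < 6 on the vertex set. Then K (dimension 2) consists of the simplices:

  0-simplices (7): [0], [1], [2], [3], [4], [5], [6]
  1-simplices (18): [0,1], [0,2], [0,3], [0,4], [0,5], [0,6], [1,2], [1,4], [1,5], [1,6], [2,3], [2,4], [2,5], [2,6], [3,4], [3,6], [4,5], [5,6]
  2-simplices (12): [0,1,2], [0,1,6], [0,2,5], [0,3,4], [0,3,6], [0,4,5], [1,2,4], [1,4,5], [1,5,6], [2,3,4], [2,3,6], [2,5,6]

so the chain groups are C_0 ≅ Z^7, C_1 ≅ Z^18, C_2 ≅ Z^12.

∂_1: C_1 → C_0 sends each edge [p,q] (with p < q) to q − p. For instance
  ∂[0,1] = [1] − [0].
As a 7×18 matrix over Z this has rank 6, with invariant factors (1,1,1,1,1,1).

The boundary map ∂_2: C_2 → C_1 sends each 2-simplex [p,q,r] to [q,r] − [p,r] + [p,q]. For instance
  ∂[2,3,4] = [3,4] − [2,4] + [2,3],
  ∂[0,1,6] = [1,6] − [0,6] + [0,1].
The resulting 18×12 matrix has rank 12, and its Smith normal form has invariant factors (1,1,1,1,1,1,1,1,1,1,1,2).

Now H_k = ker ∂_k / im ∂_{k+1}, so:

  H_0: rank C_0 − rank ∂_1 = 7 − 6 = 1, and the invariant factors of ∂_1 are all 1, so H_0 = Z.
  H_1: rank ker ∂_1 − rank ∂_2 = (18 − 6) − 12 = 0, and ∂_2 has invariant factor 2 > 1, so H_1 = Z/2Z.
  H_2: rank ker ∂_2 − rank ∂_3 = (12 − 12) − 0 = 0, and there is no ∂_3, so H_2 = 0.

As a check, the Euler characteristic is 7 − 18 + 12 = 1, which agrees with 1 − 0 + 0 = 1.
(K is a triangulation of the real projective plane RP^2.)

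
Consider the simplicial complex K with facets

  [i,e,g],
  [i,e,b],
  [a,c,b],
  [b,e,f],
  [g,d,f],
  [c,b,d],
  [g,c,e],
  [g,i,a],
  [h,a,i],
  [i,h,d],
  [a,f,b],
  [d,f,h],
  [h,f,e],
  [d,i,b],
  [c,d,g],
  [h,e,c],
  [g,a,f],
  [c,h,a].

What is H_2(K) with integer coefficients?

Take the total order a < b < c < d < e < f < g < h < i on the vertex set. Then K (dimension 2) consists of the simplices:

  0-simplices (9): a, b, c, d, e, f, g, h, i
  1-simplices (27): ab, ac, af, ag, ah, ai, bc, bd, be, bf, bi, cd, ce, cg, ch, df, dg, dh, di, ef, eg, eh, ei, fg, fh, gi, hi
  2-simplices (18): abc, abf, ach, afg, agi, ahi, bcd, bdi, bef, bei, cdg, ceg, ceh, dfg, dfh, dhi, efh, egi

giving chain groups C_0 ≅ Z^9, C_1 ≅ Z^27, C_2 ≅ Z^18.

Boundary ∂_1: C_1 → C_0 maps an edge to its endpoints' difference, ∂[p,q] = q − p. For instance
  ∂df = f − d.
The 9×27 boundary matrix has rank 8 and Smith normal form diag(1,1,1,1,1,1,1,1).

Boundary ∂_2: C_2 → C_1 maps a triangle to the signed sum of its edges. For instance
  ∂ceh = eh − ch + ce,
  ∂ahi = hi − ai + ah.
The 27×18 boundary matrix has rank 17 and Smith normal form diag(1,1,1,1,1,1,1,1,1,1,1,1,1,1,1,1,1).

From H_k ≅ ker(∂_k) / im(∂_{k+1}) we obtain:

  H_2: rank ker ∂_2 − rank ∂_3 = (18 − 17) − 0 = 1, and there is no ∂_3, so H_2 = Z.

(K is a triangulation of the torus T^2.)

H_2 = Z.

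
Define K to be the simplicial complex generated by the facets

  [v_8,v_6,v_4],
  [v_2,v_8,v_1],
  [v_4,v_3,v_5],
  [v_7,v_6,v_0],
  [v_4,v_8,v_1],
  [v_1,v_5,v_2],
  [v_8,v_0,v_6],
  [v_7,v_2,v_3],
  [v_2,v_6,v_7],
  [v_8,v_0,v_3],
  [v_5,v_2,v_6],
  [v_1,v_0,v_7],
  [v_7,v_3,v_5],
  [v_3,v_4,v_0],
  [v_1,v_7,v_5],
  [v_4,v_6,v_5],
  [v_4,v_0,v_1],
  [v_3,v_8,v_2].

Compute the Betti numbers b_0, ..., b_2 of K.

b_0 = 1, b_1 = 1, b_2 = 0.

Order the vertices as v_0 < v_1 < v_2 < v_3 < v_4 < v_5 < v_6 < v_7 < v_8. Listing each simplex with vertices in this order, K has dimension 2 with simplices:

  0-simplices (9): [v_0], [v_1], [v_2], [v_3], [v_4], [v_5], [v_6], [v_7], [v_8]
  1-simplices (27): (27 of them)
  2-simplices (18): (18 of them)

Hence C_0 ≅ Z^9, C_1 ≅ Z^27, C_2 ≅ Z^18.

Boundary ∂_1: C_1 → C_0 is given by ∂[p,q] = [q] − [p]. For instance
  ∂[v_4,v_5] = [v_5] − [v_4].
As a 9×27 matrix over Z this has rank 8, with invariant factors (1,1,1,1,1,1,1,1).

∂_2: C_2 → C_1 sends each 2-simplex [p,q,r] to [q,r] − [p,r] + [p,q]. For instance
  ∂[v_1,v_2,v_5] = [v_2,v_5] − [v_1,v_5] + [v_1,v_2],
  ∂[v_0,v_3,v_4] = [v_3,v_4] − [v_0,v_4] + [v_0,v_3].
As a 27×18 matrix over Z this has rank 18, with invariant factors (1,1,1,1,1,1,1,1,1,1,1,1,1,1,1,1,1,2).

Computing H_k = (kernel of ∂_k) / (image of ∂_{k+1}):

  H_0: rank C_0 − rank ∂_1 = 9 − 8 = 1, and the invariant factors of ∂_1 are all 1, so H_0 ≅ Z.
  H_1: rank ker ∂_1 − rank ∂_2 = (27 − 8) − 18 = 1, and ∂_2 has invariant factor 2 > 1, so H_1 ≅ Z ⊕ Z/2.
  H_2: rank ker ∂_2 − rank ∂_3 = (18 − 18) − 0 = 0, and there is no ∂_3, so H_2 ≅ 0.

As a check, the Euler characteristic is 9 − 27 + 18 = 0, which agrees with 1 − 1 + 0 = 0.
(K is a triangulation of the Klein bottle.)

Hence the Betti numbers are b_0 = 1, b_1 = 1, b_2 = 0.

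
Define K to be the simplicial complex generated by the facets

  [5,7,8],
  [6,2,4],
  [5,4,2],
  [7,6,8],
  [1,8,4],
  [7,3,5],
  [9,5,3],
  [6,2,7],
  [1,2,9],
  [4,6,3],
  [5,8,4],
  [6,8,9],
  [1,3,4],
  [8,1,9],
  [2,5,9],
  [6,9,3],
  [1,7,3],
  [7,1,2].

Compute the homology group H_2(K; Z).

K has 9 vertices, 27 edges, 18 triangles.
rank ∂_2 = 17, rank ∂_3 = 0 ⇒ b_2 = 18 − 17 − 0 = 1. So H_2 = Z.

H_2 = Z.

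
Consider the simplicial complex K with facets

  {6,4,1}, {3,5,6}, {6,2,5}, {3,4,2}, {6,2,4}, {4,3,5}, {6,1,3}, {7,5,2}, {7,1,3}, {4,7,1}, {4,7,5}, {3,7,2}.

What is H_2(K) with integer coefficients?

Order the vertices as 1 < 2 < 3 < 4 < 5 < 6 < 7. Listing each simplex with vertices in this order, K has dimension 2 with simplices:

  0-simplices (7): [1], [2], [3], [4], [5], [6], [7]
  1-simplices (18): [1,3], [1,4], [1,6], [1,7], [2,3], [2,4], [2,5], [2,6], [2,7], [3,4], [3,5], [3,6], [3,7], [4,5], [4,6], [4,7], [5,6], [5,7]
  2-simplices (12): [1,3,6], [1,3,7], [1,4,6], [1,4,7], [2,3,4], [2,3,7], [2,4,6], [2,5,6], [2,5,7], [3,4,5], [3,5,6], [4,5,7]

so the chain groups are C_0 ≅ Z^7, C_1 ≅ Z^18, C_2 ≅ Z^12.

Boundary ∂_1: C_1 → C_0 maps an edge to its endpoints' difference, ∂[p,q] = q − p. For instance
  ∂[4,7] = [7] − [4].
The 7×18 boundary matrix has rank 6 and Smith normal form diag(1,1,1,1,1,1).

∂_2: C_2 → C_1 maps a triangle to the signed sum of its edges. For instance
  ∂[1,3,6] = [3,6] − [1,6] + [1,3],
  ∂[2,3,4] = [3,4] − [2,4] + [2,3].
As a 18×12 matrix over Z this has rank 12, with invariant factors (1,1,1,1,1,1,1,1,1,1,1,2).

Computing H_k = (kernel of ∂_k) / (image of ∂_{k+1}):

  H_2: rank ker ∂_2 − rank ∂_3 = (12 − 12) − 0 = 0, and there is no ∂_3, so H_2 = 0.

(K is a triangulation of the real projective plane RP^2.)

H_2 ≅ 0.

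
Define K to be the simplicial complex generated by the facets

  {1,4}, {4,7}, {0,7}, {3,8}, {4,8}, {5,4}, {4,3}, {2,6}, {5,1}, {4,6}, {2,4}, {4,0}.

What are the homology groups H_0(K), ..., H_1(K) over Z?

H_0 = Z,  H_1 = Z^4.

Fix the vertex order 0 < 1 < 2 < 3 < 4 < 5 < 6 < 7 < 8 and write every simplex with vertices in increasing order. Then dim K = 1 and the simplices of K are:

  0-simplices (9): [0], [1], [2], [3], [4], [5], [6], [7], [8]
  1-simplices (12): [0,4], [0,7], [1,4], [1,5], [2,4], [2,6], [3,4], [3,8], [4,5], [4,6], [4,7], [4,8]

so the chain groups are C_0 ≅ Z^9, C_1 ≅ Z^12.

∂_1: C_1 → C_0 maps an edge to its endpoints' difference, ∂[p,q] = q − p. For instance
  ∂[1,5] = [5] − [1].
The resulting 9×12 matrix has rank 8, and its Smith normal form has invariant factors (1,1,1,1,1,1,1,1).

From H_k ≅ ker(∂_k) / im(∂_{k+1}) we obtain:

  H_0: rank C_0 − rank ∂_1 = 9 − 8 = 1, and the invariant factors of ∂_1 are all 1, so H_0 ≅ Z.
  H_1: rank ker ∂_1 − rank ∂_2 = (12 − 8) − 0 = 4, and there is no ∂_2, so H_1 ≅ Z^4.

As a check, the Euler characteristic is 9 − 12 = -3, which agrees with 1 − 4 = -3.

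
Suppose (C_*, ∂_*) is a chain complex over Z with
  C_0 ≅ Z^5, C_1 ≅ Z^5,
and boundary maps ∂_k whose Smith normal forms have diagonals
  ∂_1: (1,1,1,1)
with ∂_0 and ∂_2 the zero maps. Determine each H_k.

H_0: b_0 = 5 − 0 − 4 = 1; torsion from ∂_1 factors > 1: none. So H_0 ≅ Z.
H_1: b_1 = 5 − 4 − 0 = 1; torsion from ∂_2 factors > 1: none. So H_1 ≅ Z.

H_0 ≅ Z,  H_1 ≅ Z.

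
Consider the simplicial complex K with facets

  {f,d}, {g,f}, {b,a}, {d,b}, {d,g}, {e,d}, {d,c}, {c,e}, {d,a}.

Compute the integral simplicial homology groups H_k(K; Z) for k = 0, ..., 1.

H_0 ≅ Z,  H_1 ≅ Z^3.

Take the total order a < b < c < d < e < f < g on the vertex set. Then K (dimension 1) consists of the simplices:

  0-simplices (7): a, b, c, d, e, f, g
  1-simplices (9): ab, ad, bd, cd, ce, de, df, dg, fg

giving chain groups C_0 ≅ Z^7, C_1 ≅ Z^9.

The boundary map ∂_1: C_1 → C_0 is given by ∂[p,q] = [q] − [p].
This gives a 7×9 integer matrix of rank 6; reducing to Smith normal form yields diagonal entries (1,1,1,1,1,1).

Reading off H_k = ker ∂_k / im ∂_{k+1}:

  H_0: rank C_0 − rank ∂_1 = 7 − 6 = 1, and the invariant factors of ∂_1 are all 1, so H_0 = Z.
  H_1: rank ker ∂_1 − rank ∂_2 = (9 − 6) − 0 = 3, and there is no ∂_2, so H_1 = Z^3.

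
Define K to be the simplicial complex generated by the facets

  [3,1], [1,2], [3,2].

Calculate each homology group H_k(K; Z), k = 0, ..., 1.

We work with the vertex ordering 1 < 2 < 3. The simplices of K, each written with vertices in increasing order, are:

  0-simplices (3): [1], [2], [3]
  1-simplices (3): [1,2], [1,3], [2,3]

giving chain groups C_0 ≅ Z^3, C_1 ≅ Z^3.

Boundary ∂_1: C_1 → C_0 is given by ∂[p,q] = [q] − [p]. For instance
  ∂[1,2] = [2] − [1].
As a 3×3 matrix over Z this has rank 2, with invariant factors (1,1).

Now H_k = ker ∂_k / im ∂_{k+1}, so:

  H_0: rank C_0 − rank ∂_1 = 3 − 2 = 1, and the invariant factors of ∂_1 are all 1, so H_0 = Z.
  H_1: rank ker ∂_1 − rank ∂_2 = (3 − 2) − 0 = 1, and there is no ∂_2, so H_1 = Z.

As a check, the Euler characteristic is 3 − 3 = 0, which agrees with 1 − 1 = 0.
(K is a triangulation of the circle S^1.)

H_0 = Z,  H_1 = Z.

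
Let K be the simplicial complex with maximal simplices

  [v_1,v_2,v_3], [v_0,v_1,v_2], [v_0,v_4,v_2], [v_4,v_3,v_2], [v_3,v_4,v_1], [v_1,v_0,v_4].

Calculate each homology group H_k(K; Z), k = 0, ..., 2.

Take the total order v_0 < v_1 < v_2 < v_3 < v_4 on the vertex set. Then K (dimension 2) consists of the simplices:

  0-simplices (5): [v_0], [v_1], [v_2], [v_3], [v_4]
  1-simplices (9): [v_0,v_1], [v_0,v_2], [v_0,v_4], [v_1,v_2], [v_1,v_3], [v_1,v_4], [v_2,v_3], [v_2,v_4], [v_3,v_4]
  2-simplices (6): [v_0,v_1,v_2], [v_0,v_1,v_4], [v_0,v_2,v_4], [v_1,v_2,v_3], [v_1,v_3,v_4], [v_2,v_3,v_4]

giving chain groups C_0 ≅ Z^5, C_1 ≅ Z^9, C_2 ≅ Z^6.

Boundary ∂_1: C_1 → C_0 sends each edge [p,q] (with p < q) to q − p. For instance
  ∂[v_3,v_4] = [v_4] − [v_3].
As a 5×9 matrix over Z this has rank 4, with invariant factors (1,1,1,1).

∂_2: C_2 → C_1 acts by ∂[p,q,r] = [q,r] − [p,r] + [p,q]. For instance
  ∂[v_0,v_2,v_4] = [v_2,v_4] − [v_0,v_4] + [v_0,v_2],
  ∂[v_2,v_3,v_4] = [v_3,v_4] − [v_2,v_4] + [v_2,v_3].
The 9×6 boundary matrix has rank 5 and Smith normal form diag(1,1,1,1,1).

Now H_k = ker ∂_k / im ∂_{k+1}, so:

  H_0: rank C_0 − rank ∂_1 = 5 − 4 = 1, and the invariant factors of ∂_1 are all 1, so H_0 ≅ Z.
  H_1: rank ker ∂_1 − rank ∂_2 = (9 − 4) − 5 = 0, and the invariant factors of ∂_2 are all 1, so H_1 ≅ 0.
  H_2: rank ker ∂_2 − rank ∂_3 = (6 − 5) − 0 = 1, and there is no ∂_3, so H_2 ≅ Z.

As a check, the Euler characteristic is 5 − 9 + 6 = 2, which agrees with 1 − 0 + 1 = 2.
(K is a triangulation of the 2-sphere S^2.)

H_0 ≅ Z,  H_1 = 0,  H_2 ≅ Z.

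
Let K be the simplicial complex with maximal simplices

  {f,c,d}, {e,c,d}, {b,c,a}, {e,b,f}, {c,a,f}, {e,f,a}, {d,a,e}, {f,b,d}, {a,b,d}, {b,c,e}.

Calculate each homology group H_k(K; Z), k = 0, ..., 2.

Fix the vertex order a < b < c < d < e < f and write every simplex with vertices in increasing order. Then dim K = 2 and the simplices of K are:

  0-simplices (6): a, b, c, d, e, f
  1-simplices (15): ab, ac, ad, ae, af, bc, bd, be, bf, cd, ce, cf, de, df, ef
  2-simplices (10): abc, abd, acf, ade, aef, bce, bdf, bef, cde, cdf

so the chain groups are C_0 ≅ Z^6, C_1 ≅ Z^15, C_2 ≅ Z^10.

∂_1: C_1 → C_0 maps an edge to its endpoints' difference, ∂[p,q] = q − p. For instance
  ∂be = e − b.
As a 6×15 matrix over Z this has rank 5, with invariant factors (1,1,1,1,1).

∂_2: C_2 → C_1 maps a triangle to the signed sum of its edges. For instance
  ∂aef = ef − af + ae,
  ∂bdf = df − bf + bd.
As a 15×10 matrix over Z this has rank 10, with invariant factors (1,1,1,1,1,1,1,1,1,2).

Reading off H_k = ker ∂_k / im ∂_{k+1}:

  H_0: rank C_0 − rank ∂_1 = 6 − 5 = 1, and the invariant factors of ∂_1 are all 1, so H_0 ≅ Z.
  H_1: rank ker ∂_1 − rank ∂_2 = (15 − 5) − 10 = 0, and ∂_2 has invariant factor 2 > 1, so H_1 ≅ Z_2.
  H_2: rank ker ∂_2 − rank ∂_3 = (10 − 10) − 0 = 0, and there is no ∂_3, so H_2 ≅ 0.

As a check, the Euler characteristic is 6 − 15 + 10 = 1, which agrees with 1 − 0 + 0 = 1.

H_0 = Z,  H_1 = Z_2,  H_2 = 0.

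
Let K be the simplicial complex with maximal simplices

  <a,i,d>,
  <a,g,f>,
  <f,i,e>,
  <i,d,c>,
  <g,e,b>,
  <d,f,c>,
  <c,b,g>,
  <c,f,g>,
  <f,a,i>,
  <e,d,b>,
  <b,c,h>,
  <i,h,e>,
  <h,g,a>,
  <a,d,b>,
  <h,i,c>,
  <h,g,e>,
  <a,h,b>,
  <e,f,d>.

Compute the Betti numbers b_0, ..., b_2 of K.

b_0 = 1, b_1 = 1, b_2 = 0.

We work with the vertex ordering a < b < c < d < e < f < g < h < i. The simplices of K, each written with vertices in increasing order, are:

  0-simplices (9): a, b, c, d, e, f, g, h, i
  1-simplices (27): ab, ad, af, ag, ah, ai, bc, bd, be, bg, bh, cd, cf, cg, ch, ci, de, df, di, ef, eg, eh, ei, fg, fi, gh, hi
  2-simplices (18): abd, abh, adi, afg, afi, agh, bcg, bch, bde, beg, cdf, cdi, cfg, chi, def, efi, egh, ehi

so the chain groups are C_0 ≅ Z^9, C_1 ≅ Z^27, C_2 ≅ Z^18.

The boundary map ∂_1: C_1 → C_0 maps an edge to its endpoints' difference, ∂[p,q] = q − p. For instance
  ∂ad = d − a.
The 9×27 boundary matrix has rank 8 and Smith normal form diag(1,1,1,1,1,1,1,1).

Boundary ∂_2: C_2 → C_1 maps a triangle to the signed sum of its edges. For instance
  ∂agh = gh − ah + ag,
  ∂egh = gh − eh + eg.
As a 27×18 matrix over Z this has rank 18, with invariant factors (1,1,1,1,1,1,1,1,1,1,1,1,1,1,1,1,1,2).

From H_k ≅ ker(∂_k) / im(∂_{k+1}) we obtain:

  H_0: rank C_0 − rank ∂_1 = 9 − 8 = 1, and the invariant factors of ∂_1 are all 1, so H_0 ≅ Z.
  H_1: rank ker ∂_1 − rank ∂_2 = (27 − 8) − 18 = 1, and ∂_2 has invariant factor 2 > 1, so H_1 ≅ Z × Z/2.
  H_2: rank ker ∂_2 − rank ∂_3 = (18 − 18) − 0 = 0, and there is no ∂_3, so H_2 ≅ 0.

As a check, the Euler characteristic is 9 − 27 + 18 = 0, which agrees with 1 − 1 + 0 = 0.
(K is a triangulation of the Klein bottle.)

Hence the Betti numbers are b_0 = 1, b_1 = 1, b_2 = 0.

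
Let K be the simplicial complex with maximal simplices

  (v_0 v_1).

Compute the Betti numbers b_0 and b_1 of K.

b_0 = 1, b_1 = 0.

We work with the vertex ordering v_0 < v_1. The simplices of K, each written with vertices in increasing order, are:

  0-simplices (2): [v_0], [v_1]
  1-simplices (1): [v_0,v_1]

giving chain groups C_0 ≅ Z^2, C_1 ≅ Z^1.

∂_1: C_1 → C_0 maps an edge to its endpoints' difference, ∂[p,q] = q − p.
The resulting 2×1 matrix has rank 1, and its Smith normal form has invariant factors (1).

Reading off H_k = ker ∂_k / im ∂_{k+1}:

  H_0: rank C_0 − rank ∂_1 = 2 − 1 = 1, and the invariant factors of ∂_1 are all 1, so H_0 ≅ Z.
  H_1: rank ker ∂_1 − rank ∂_2 = (1 − 1) − 0 = 0, and there is no ∂_2, so H_1 ≅ 0.

(K is a triangulation of the 1-simplex.)

Hence the Betti numbers are b_0 = 1, b_1 = 0.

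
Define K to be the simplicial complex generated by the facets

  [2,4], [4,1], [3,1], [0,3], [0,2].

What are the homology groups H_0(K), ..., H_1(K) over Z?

Fix the vertex order 0 < 1 < 2 < 3 < 4 and write every simplex with vertices in increasing order. Then dim K = 1 and the simplices of K are:

  0-simplices (5): [0], [1], [2], [3], [4]
  1-simplices (5): [0,2], [0,3], [1,3], [1,4], [2,4]

giving chain groups C_0 ≅ Z^5, C_1 ≅ Z^5.

The boundary map ∂_1: C_1 → C_0 sends each edge [p,q] (with p < q) to q − p. For instance
  ∂[0,3] = [3] − [0].
The resulting 5×5 matrix has rank 4, and its Smith normal form has invariant factors (1,1,1,1).

From H_k ≅ ker(∂_k) / im(∂_{k+1}) we obtain:

  H_0: rank C_0 − rank ∂_1 = 5 − 4 = 1, and the invariant factors of ∂_1 are all 1, so H_0 ≅ Z.
  H_1: rank ker ∂_1 − rank ∂_2 = (5 − 4) − 0 = 1, and there is no ∂_2, so H_1 ≅ Z.

H_0 = Z,  H_1 = Z.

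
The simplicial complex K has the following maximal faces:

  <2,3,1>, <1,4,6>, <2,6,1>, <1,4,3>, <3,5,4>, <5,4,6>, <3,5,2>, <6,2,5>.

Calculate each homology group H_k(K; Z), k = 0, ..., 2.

H_0 = Z,  H_1 = 0,  H_2 = Z.

Fix the vertex order 1 < 2 < 3 < 4 < 5 < 6 and write every simplex with vertices in increasing order. Then dim K = 2 and the simplices of K are:

  0-simplices (6): [1], [2], [3], [4], [5], [6]
  1-simplices (12): [1,2], [1,3], [1,4], [1,6], [2,3], [2,5], [2,6], [3,4], [3,5], [4,5], [4,6], [5,6]
  2-simplices (8): [1,2,3], [1,2,6], [1,3,4], [1,4,6], [2,3,5], [2,5,6], [3,4,5], [4,5,6]

so the chain groups are C_0 ≅ Z^6, C_1 ≅ Z^12, C_2 ≅ Z^8.

∂_1: C_1 → C_0 maps an edge to its endpoints' difference, ∂[p,q] = q − p. For instance
  ∂[3,5] = [5] − [3].
As a 6×12 matrix over Z this has rank 5, with invariant factors (1,1,1,1,1).

∂_2: C_2 → C_1 maps a triangle to the signed sum of its edges. For instance
  ∂[2,5,6] = [5,6] − [2,6] + [2,5],
  ∂[2,3,5] = [3,5] − [2,5] + [2,3].
This gives a 12×8 integer matrix of rank 7; reducing to Smith normal form yields diagonal entries (1,1,1,1,1,1,1).

Reading off H_k = ker ∂_k / im ∂_{k+1}:

  H_0: rank C_0 − rank ∂_1 = 6 − 5 = 1, and the invariant factors of ∂_1 are all 1, so H_0 ≅ Z.
  H_1: rank ker ∂_1 − rank ∂_2 = (12 − 5) − 7 = 0, and the invariant factors of ∂_2 are all 1, so H_1 ≅ 0.
  H_2: rank ker ∂_2 − rank ∂_3 = (8 − 7) − 0 = 1, and there is no ∂_3, so H_2 ≅ Z.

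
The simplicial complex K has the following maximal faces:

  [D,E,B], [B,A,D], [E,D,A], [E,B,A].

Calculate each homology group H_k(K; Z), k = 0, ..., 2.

H_0 = Z,  H_1 = 0,  H_2 = Z.

We work with the vertex ordering A < B < D < E. The simplices of K, each written with vertices in increasing order, are:

  0-simplices (4): A, B, D, E
  1-simplices (6): AB, AD, AE, BD, BE, DE
  2-simplices (4): ABD, ABE, ADE, BDE

Hence C_0 ≅ Z^4, C_1 ≅ Z^6, C_2 ≅ Z^4.

∂_1: C_1 → C_0 is given by ∂[p,q] = [q] − [p].
The resulting 4×6 matrix has rank 3, and its Smith normal form has invariant factors (1,1,1).

Boundary ∂_2: C_2 → C_1 acts by ∂[p,q,r] = [q,r] − [p,r] + [p,q]. For instance
  ∂ABD = BD − AD + AB,
  ∂BDE = DE − BE + BD.
The resulting 6×4 matrix has rank 3, and its Smith normal form has invariant factors (1,1,1).

Now H_k = ker ∂_k / im ∂_{k+1}, so:

  H_0: rank C_0 − rank ∂_1 = 4 − 3 = 1, and the invariant factors of ∂_1 are all 1, so H_0 = Z.
  H_1: rank ker ∂_1 − rank ∂_2 = (6 − 3) − 3 = 0, and the invariant factors of ∂_2 are all 1, so H_1 = 0.
  H_2: rank ker ∂_2 − rank ∂_3 = (4 − 3) − 0 = 1, and there is no ∂_3, so H_2 = Z.

(K is a triangulation of the 2-sphere S^2.)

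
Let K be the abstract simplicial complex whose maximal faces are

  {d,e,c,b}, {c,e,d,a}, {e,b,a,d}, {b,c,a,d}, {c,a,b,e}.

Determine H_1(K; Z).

H_1 ≅ 0.

We work with the vertex ordering a < b < c < d < e. The simplices of K, each written with vertices in increasing order, are:

  0-simplices (5): a, b, c, d, e
  1-simplices (10): ab, ac, ad, ae, bc, bd, be, cd, ce, de
  2-simplices (10): abc, abd, abe, acd, ace, ade, bcd, bce, bde, cde
  3-simplices (5): abcd, abce, abde, acde, bcde

giving chain groups C_0 ≅ Z^5, C_1 ≅ Z^10, C_2 ≅ Z^10, C_3 ≅ Z^5.

The boundary map ∂_1: C_1 → C_0 sends each edge [p,q] (with p < q) to q − p.
The resulting 5×10 matrix has rank 4, and its Smith normal form has invariant factors (1,1,1,1).

∂_2: C_2 → C_1 acts by ∂[p,q,r] = [q,r] − [p,r] + [p,q]. For instance
  ∂abd = bd − ad + ab,
  ∂acd = cd − ad + ac.
The resulting 10×10 matrix has rank 6, and its Smith normal form has invariant factors (1,1,1,1,1,1).

The boundary map ∂_3: C_3 → C_2 sends each 3-simplex σ to the alternating sum Σ_i (−1)^i (σ with its i-th vertex removed). For instance
  ∂abcd = bcd − acd + abd − abc,
  ∂acde = cde − ade + ace − acd.
As a 10×5 matrix over Z this has rank 4, with invariant factors (1,1,1,1).

Computing H_k = (kernel of ∂_k) / (image of ∂_{k+1}):

  H_1: rank ker ∂_1 − rank ∂_2 = (10 − 4) − 6 = 0, and the invariant factors of ∂_2 are all 1, so H_1 ≅ 0.

(K is a triangulation of the 3-sphere S^3.)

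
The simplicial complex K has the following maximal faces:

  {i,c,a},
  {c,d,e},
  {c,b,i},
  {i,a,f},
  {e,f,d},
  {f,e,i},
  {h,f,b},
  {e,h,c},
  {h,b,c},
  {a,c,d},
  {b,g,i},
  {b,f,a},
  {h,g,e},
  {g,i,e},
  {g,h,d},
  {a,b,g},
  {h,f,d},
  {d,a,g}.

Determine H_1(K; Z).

H_1 = Z ⊕ Z/2Z.

Order the vertices as a < b < c < d < e < f < g < h < i. Listing each simplex with vertices in this order, K has dimension 2 with simplices:

  0-simplices (9): a, b, c, d, e, f, g, h, i
  1-simplices (27): ab, ac, ad, af, ag, ai, bc, bf, bg, bh, bi, cd, ce, ch, ci, de, df, dg, dh, ef, eg, eh, ei, fh, fi, gh, gi
  2-simplices (18): abf, abg, acd, aci, adg, afi, bch, bci, bfh, bgi, cde, ceh, def, dfh, dgh, efi, egh, egi

so the chain groups are C_0 ≅ Z^9, C_1 ≅ Z^27, C_2 ≅ Z^18.

∂_1: C_1 → C_0 maps an edge to its endpoints' difference, ∂[p,q] = q − p. For instance
  ∂af = f − a.
As a 9×27 matrix over Z this has rank 8, with invariant factors (1,1,1,1,1,1,1,1).

Boundary ∂_2: C_2 → C_1 maps a triangle to the signed sum of its edges. For instance
  ∂ceh = eh − ch + ce,
  ∂adg = dg − ag + ad.
As a 27×18 matrix over Z this has rank 18, with invariant factors (1,1,1,1,1,1,1,1,1,1,1,1,1,1,1,1,1,2).

Reading off H_k = ker ∂_k / im ∂_{k+1}:

  H_1: rank ker ∂_1 − rank ∂_2 = (27 − 8) − 18 = 1, and ∂_2 has invariant factor 2 > 1, so H_1 = Z ⊕ Z/2Z.

(K is a triangulation of the Klein bottle.)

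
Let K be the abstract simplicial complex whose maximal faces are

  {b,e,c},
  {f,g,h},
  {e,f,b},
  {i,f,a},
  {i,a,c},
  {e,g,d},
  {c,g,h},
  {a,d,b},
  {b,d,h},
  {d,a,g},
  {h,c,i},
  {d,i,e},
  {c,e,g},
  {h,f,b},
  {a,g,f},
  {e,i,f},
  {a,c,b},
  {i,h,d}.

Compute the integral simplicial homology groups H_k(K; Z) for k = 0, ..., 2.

Take the total order a < b < c < d < e < f < g < h < i on the vertex set. Then K (dimension 2) consists of the simplices:

  0-simplices (9): a, b, c, d, e, f, g, h, i
  1-simplices (27): ab, ac, ad, af, ag, ai, bc, bd, be, bf, bh, ce, cg, ch, ci, de, dg, dh, di, ef, eg, ei, fg, fh, fi, gh, hi
  2-simplices (18): abc, abd, aci, adg, afg, afi, bce, bdh, bef, bfh, ceg, cgh, chi, deg, dei, dhi, efi, fgh

giving chain groups C_0 ≅ Z^9, C_1 ≅ Z^27, C_2 ≅ Z^18.

The boundary map ∂_1: C_1 → C_0 is given by ∂[p,q] = [q] − [p].
The resulting 9×27 matrix has rank 8, and its Smith normal form has invariant factors (1,1,1,1,1,1,1,1).

Boundary ∂_2: C_2 → C_1 sends each 2-simplex [p,q,r] to [q,r] − [p,r] + [p,q]. For instance
  ∂afi = fi − ai + af,
  ∂aci = ci − ai + ac.
As a 27×18 matrix over Z this has rank 17, with invariant factors (1,1,1,1,1,1,1,1,1,1,1,1,1,1,1,1,1).

Reading off H_k = ker ∂_k / im ∂_{k+1}:

  H_0: rank C_0 − rank ∂_1 = 9 − 8 = 1, and the invariant factors of ∂_1 are all 1, so H_0 ≅ Z.
  H_1: rank ker ∂_1 − rank ∂_2 = (27 − 8) − 17 = 2, and the invariant factors of ∂_2 are all 1, so H_1 ≅ Z^2.
  H_2: rank ker ∂_2 − rank ∂_3 = (18 − 17) − 0 = 1, and there is no ∂_3, so H_2 ≅ Z.

H_0 = Z,  H_1 = Z^2,  H_2 = Z.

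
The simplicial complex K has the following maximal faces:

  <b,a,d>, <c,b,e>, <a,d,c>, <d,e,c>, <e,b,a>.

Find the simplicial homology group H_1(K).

H_1 ≅ Z.

Order the vertices as a < b < c < d < e. Listing each simplex with vertices in this order, K has dimension 2 with simplices:

  0-simplices (5): a, b, c, d, e
  1-simplices (10): ab, ac, ad, ae, bc, bd, be, cd, ce, de
  2-simplices (5): abd, abe, acd, bce, cde

so the chain groups are C_0 ≅ Z^5, C_1 ≅ Z^10, C_2 ≅ Z^5.

∂_1: C_1 → C_0 is given by ∂[p,q] = [q] − [p].
This gives a 5×10 integer matrix of rank 4; reducing to Smith normal form yields diagonal entries (1,1,1,1).

The boundary map ∂_2: C_2 → C_1 acts by ∂[p,q,r] = [q,r] − [p,r] + [p,q]. For instance
  ∂abe = be − ae + ab,
  ∂cde = de − ce + cd.
This gives a 10×5 integer matrix of rank 5; reducing to Smith normal form yields diagonal entries (1,1,1,1,1).

Now H_k = ker ∂_k / im ∂_{k+1}, so:

  H_1: rank ker ∂_1 − rank ∂_2 = (10 − 4) − 5 = 1, and the invariant factors of ∂_2 are all 1, so H_1 ≅ Z.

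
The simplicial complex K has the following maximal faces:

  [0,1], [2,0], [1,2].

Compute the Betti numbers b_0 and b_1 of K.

b_0 = 1, b_1 = 1.

Fix the vertex order 0 < 1 < 2 and write every simplex with vertices in increasing order. Then dim K = 1 and the simplices of K are:

  0-simplices (3): [0], [1], [2]
  1-simplices (3): [0,1], [0,2], [1,2]

Hence C_0 ≅ Z^3, C_1 ≅ Z^3.

The boundary map ∂_1: C_1 → C_0 is given by ∂[p,q] = [q] − [p].
As a 3×3 matrix over Z this has rank 2, with invariant factors (1,1).

Computing H_k = (kernel of ∂_k) / (image of ∂_{k+1}):

  H_0: rank C_0 − rank ∂_1 = 3 − 2 = 1, and the invariant factors of ∂_1 are all 1, so H_0 ≅ Z.
  H_1: rank ker ∂_1 − rank ∂_2 = (3 − 2) − 0 = 1, and there is no ∂_2, so H_1 ≅ Z.

(K is a triangulation of the circle S^1.)

Hence the Betti numbers are b_0 = 1, b_1 = 1.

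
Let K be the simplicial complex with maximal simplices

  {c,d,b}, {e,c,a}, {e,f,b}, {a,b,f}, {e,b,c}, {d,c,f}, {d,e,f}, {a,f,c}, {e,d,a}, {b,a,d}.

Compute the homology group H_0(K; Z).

H_0 ≅ Z.

Order the vertices as a < b < c < d < e < f. Listing each simplex with vertices in this order, K has dimension 2 with simplices:

  0-simplices (6): a, b, c, d, e, f
  1-simplices (15): ab, ac, ad, ae, af, bc, bd, be, bf, cd, ce, cf, de, df, ef
  2-simplices (10): abd, abf, ace, acf, ade, bcd, bce, bef, cdf, def

Hence C_0 ≅ Z^6, C_1 ≅ Z^15, C_2 ≅ Z^10.

∂_1: C_1 → C_0 maps an edge to its endpoints' difference, ∂[p,q] = q − p. For instance
  ∂ce = e − c.
As a 6×15 matrix over Z this has rank 5, with invariant factors (1,1,1,1,1).

∂_2: C_2 → C_1 acts by ∂[p,q,r] = [q,r] − [p,r] + [p,q]. For instance
  ∂acf = cf − af + ac,
  ∂def = ef − df + de.
The 15×10 boundary matrix has rank 10 and Smith normal form diag(1,1,1,1,1,1,1,1,1,2).

From H_k ≅ ker(∂_k) / im(∂_{k+1}) we obtain:

  H_0: rank C_0 − rank ∂_1 = 6 − 5 = 1, and the invariant factors of ∂_1 are all 1, so H_0 = Z.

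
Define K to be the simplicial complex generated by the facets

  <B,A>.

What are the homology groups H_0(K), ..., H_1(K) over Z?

Order the vertices as A < B. Listing each simplex with vertices in this order, K has dimension 1 with simplices:

  0-simplices (2): A, B
  1-simplices (1): AB

Hence C_0 ≅ Z^2, C_1 ≅ Z^1.

Boundary ∂_1: C_1 → C_0 is given by ∂[p,q] = [q] − [p].
This gives a 2×1 integer matrix of rank 1; reducing to Smith normal form yields diagonal entries (1).

Now H_k = ker ∂_k / im ∂_{k+1}, so:

  H_0: rank C_0 − rank ∂_1 = 2 − 1 = 1, and the invariant factors of ∂_1 are all 1, so H_0 = Z.
  H_1: rank ker ∂_1 − rank ∂_2 = (1 − 1) − 0 = 0, and there is no ∂_2, so H_1 = 0.

H_0 = Z,  H_1 = 0.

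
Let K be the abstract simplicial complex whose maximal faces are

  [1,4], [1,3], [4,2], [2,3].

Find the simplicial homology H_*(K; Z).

H_0 ≅ Z,  H_1 ≅ Z.

Fix the vertex order 1 < 2 < 3 < 4 and write every simplex with vertices in increasing order. Then dim K = 1 and the simplices of K are:

  0-simplices (4): [1], [2], [3], [4]
  1-simplices (4): [1,3], [1,4], [2,3], [2,4]

giving chain groups C_0 ≅ Z^4, C_1 ≅ Z^4.

∂_1: C_1 → C_0 sends each edge [p,q] (with p < q) to q − p. For instance
  ∂[2,4] = [4] − [2].
The resulting 4×4 matrix has rank 3, and its Smith normal form has invariant factors (1,1,1).

Computing H_k = (kernel of ∂_k) / (image of ∂_{k+1}):

  H_0: rank C_0 − rank ∂_1 = 4 − 3 = 1, and the invariant factors of ∂_1 are all 1, so H_0 ≅ Z.
  H_1: rank ker ∂_1 − rank ∂_2 = (4 − 3) − 0 = 1, and there is no ∂_2, so H_1 ≅ Z.

As a check, the Euler characteristic is 4 − 4 = 0, which agrees with 1 − 1 = 0.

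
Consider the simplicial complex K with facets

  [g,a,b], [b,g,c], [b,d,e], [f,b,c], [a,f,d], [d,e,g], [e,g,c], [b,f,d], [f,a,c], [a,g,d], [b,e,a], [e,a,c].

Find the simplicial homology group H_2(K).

Fix the vertex order a < b < c < d < e < f < g and write every simplex with vertices in increasing order. Then dim K = 2 and the simplices of K are:

  0-simplices (7): a, b, c, d, e, f, g
  1-simplices (18): ab, ac, ad, ae, af, ag, bc, bd, be, bf, bg, ce, cf, cg, de, df, dg, eg
  2-simplices (12): abe, abg, ace, acf, adf, adg, bcf, bcg, bde, bdf, ceg, deg

giving chain groups C_0 ≅ Z^7, C_1 ≅ Z^18, C_2 ≅ Z^12.

∂_1: C_1 → C_0 sends each edge [p,q] (with p < q) to q − p.
The resulting 7×18 matrix has rank 6, and its Smith normal form has invariant factors (1,1,1,1,1,1).

Boundary ∂_2: C_2 → C_1 maps a triangle to the signed sum of its edges. For instance
  ∂ace = ce − ae + ac,
  ∂abg = bg − ag + ab.
As a 18×12 matrix over Z this has rank 12, with invariant factors (1,1,1,1,1,1,1,1,1,1,1,2).

Computing H_k = (kernel of ∂_k) / (image of ∂_{k+1}):

  H_2: rank ker ∂_2 − rank ∂_3 = (12 − 12) − 0 = 0, and there is no ∂_3, so H_2 = 0.

H_2 ≅ 0.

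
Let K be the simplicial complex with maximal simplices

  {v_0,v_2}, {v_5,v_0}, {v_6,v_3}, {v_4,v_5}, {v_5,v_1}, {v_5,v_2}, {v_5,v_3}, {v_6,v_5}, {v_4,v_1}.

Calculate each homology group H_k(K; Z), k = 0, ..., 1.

H_0 ≅ Z,  H_1 ≅ Z^3.

Order the vertices as v_0 < v_1 < v_2 < v_3 < v_4 < v_5 < v_6. Listing each simplex with vertices in this order, K has dimension 1 with simplices:

  0-simplices (7): [v_0], [v_1], [v_2], [v_3], [v_4], [v_5], [v_6]
  1-simplices (9): [v_0,v_2], [v_0,v_5], [v_1,v_4], [v_1,v_5], [v_2,v_5], [v_3,v_5], [v_3,v_6], [v_4,v_5], [v_5,v_6]

so the chain groups are C_0 ≅ Z^7, C_1 ≅ Z^9.

Boundary ∂_1: C_1 → C_0 maps an edge to its endpoints' difference, ∂[p,q] = q − p.
This gives a 7×9 integer matrix of rank 6; reducing to Smith normal form yields diagonal entries (1,1,1,1,1,1).

From H_k ≅ ker(∂_k) / im(∂_{k+1}) we obtain:

  H_0: rank C_0 − rank ∂_1 = 7 − 6 = 1, and the invariant factors of ∂_1 are all 1, so H_0 = Z.
  H_1: rank ker ∂_1 − rank ∂_2 = (9 − 6) − 0 = 3, and there is no ∂_2, so H_1 = Z^3.

(K is a triangulation of a wedge of 3 circles.)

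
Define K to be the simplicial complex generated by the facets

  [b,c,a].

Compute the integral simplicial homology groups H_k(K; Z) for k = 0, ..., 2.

Order the vertices as a < b < c. Listing each simplex with vertices in this order, K has dimension 2 with simplices:

  0-simplices (3): a, b, c
  1-simplices (3): ab, ac, bc
  2-simplices (1): abc

giving chain groups C_0 ≅ Z^3, C_1 ≅ Z^3, C_2 ≅ Z^1.

Boundary ∂_1: C_1 → C_0 maps an edge to its endpoints' difference, ∂[p,q] = q − p. For instance
  ∂ab = b − a.
As a 3×3 matrix over Z this has rank 2, with invariant factors (1,1).

∂_2: C_2 → C_1 acts by ∂[p,q,r] = [q,r] − [p,r] + [p,q]. For instance
  ∂abc = bc − ac + ab.
The resulting 3×1 matrix has rank 1, and its Smith normal form has invariant factors (1).

From H_k ≅ ker(∂_k) / im(∂_{k+1}) we obtain:

  H_0: rank C_0 − rank ∂_1 = 3 − 2 = 1, and the invariant factors of ∂_1 are all 1, so H_0 ≅ Z.
  H_1: rank ker ∂_1 − rank ∂_2 = (3 − 2) − 1 = 0, and the invariant factors of ∂_2 are all 1, so H_1 ≅ 0.
  H_2: rank ker ∂_2 − rank ∂_3 = (1 − 1) − 0 = 0, and there is no ∂_3, so H_2 ≅ 0.

As a check, the Euler characteristic is 3 − 3 + 1 = 1, which agrees with 1 − 0 + 0 = 1.

H_0 ≅ Z,  H_1 = 0,  H_2 = 0.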